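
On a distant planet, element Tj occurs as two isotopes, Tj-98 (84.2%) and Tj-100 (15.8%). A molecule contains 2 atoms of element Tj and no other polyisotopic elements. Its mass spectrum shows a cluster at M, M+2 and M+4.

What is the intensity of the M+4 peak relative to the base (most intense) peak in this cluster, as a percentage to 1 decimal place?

Term probabilities: M 0.7090, M+2 0.2661, M+4 0.0250. Base peak = M.
P(M) = C(2,0) × 0.842^2 × 0.158^0 = 1 × 0.708964 × 1.0000 = 0.708964 (base)
P(M+4) = C(2,2) × 0.842^0 × 0.158^2 = 1 × 1.0000 × 0.024964 = 0.024964
Relative intensity = 0.024964 / 0.708964 × 100 = 3.5

3.5%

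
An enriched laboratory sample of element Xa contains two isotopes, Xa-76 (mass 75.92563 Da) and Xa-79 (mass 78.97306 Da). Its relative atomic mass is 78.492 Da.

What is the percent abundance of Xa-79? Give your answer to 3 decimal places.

84.214%

With x = fraction of Xa-76 (so Xa-79 is 1 − x):
75.92563·x + 78.97306·(1 − x) = 78.492
(75.92563 − 78.97306)·x = 78.492 − 78.97306
x = -0.48106 / -3.04743 = 0.15786 → 15.786% Xa-76, 84.214% Xa-79.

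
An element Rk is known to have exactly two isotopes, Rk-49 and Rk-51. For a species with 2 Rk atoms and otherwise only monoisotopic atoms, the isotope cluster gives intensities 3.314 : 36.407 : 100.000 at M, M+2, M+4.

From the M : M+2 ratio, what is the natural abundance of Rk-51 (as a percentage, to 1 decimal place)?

84.6%

If p is the fraction of Rk that is Rk-49, then I(M+2)/I(M) = [C(2,1)·p^1·(1−p)] / p^2 = 2·(1−p)/p = 36.407/3.314 = 10.9858
(1−p)/p = 10.9858/2 = 5.4929  ⇒  p = 1/(1 + 5.4929) = 0.1540
Rk-49: 15.4%, Rk-51: 84.6%.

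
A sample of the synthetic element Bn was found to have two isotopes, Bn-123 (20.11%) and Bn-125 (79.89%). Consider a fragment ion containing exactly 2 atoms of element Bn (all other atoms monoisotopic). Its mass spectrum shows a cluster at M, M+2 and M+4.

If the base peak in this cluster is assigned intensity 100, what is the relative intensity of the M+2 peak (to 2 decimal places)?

50.34

Binomial terms of (0.2011 + 0.7989)^2: M 0.0404, M+2 0.3213, M+4 0.6382 → M+4 is the base peak.
P(M+4) = C(2,2) × 0.2011^0 × 0.7989^2 = 1 × 1.0000 × 0.63824121 = 0.638241 (base)
P(M+2) = C(2,1) × 0.2011^1 × 0.7989^1 = 2 × 0.2011 × 0.7989 = 0.321318
Relative intensity = 0.321318 / 0.638241 × 100 = 50.34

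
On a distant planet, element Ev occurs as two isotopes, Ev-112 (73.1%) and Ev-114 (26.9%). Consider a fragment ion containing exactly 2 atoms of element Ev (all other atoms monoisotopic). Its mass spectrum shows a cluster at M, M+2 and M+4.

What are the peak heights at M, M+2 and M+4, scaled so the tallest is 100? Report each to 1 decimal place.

Expanding (0.731 + 0.269)^2:
P(M) = 0.731^2 = 0.534361
P(M+2) = 2 × 0.731^1 × 0.269^1 = 0.393278
P(M+4) = 0.269^2 = 0.072361
The M peak is largest (0.534361); scaling to 100 gives 100.0 : 73.6 : 13.5.

100.0 : 73.6 : 13.5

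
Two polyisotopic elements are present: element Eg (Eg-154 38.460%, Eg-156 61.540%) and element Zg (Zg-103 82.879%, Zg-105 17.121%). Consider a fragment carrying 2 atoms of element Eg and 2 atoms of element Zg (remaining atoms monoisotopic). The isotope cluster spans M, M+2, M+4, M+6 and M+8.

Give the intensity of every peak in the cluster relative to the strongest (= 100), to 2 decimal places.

Element Eg pattern (n=2): 0.14791716 : 0.47336568 : 0.37871716
Element Zg pattern (n=2): 0.68689286 : 0.28379427 : 0.02931286
Convolve the two distributions (both contribute in 2-u steps):
  M: 0.14791716×0.68689286 = 0.101603
  M+2: 0.14791716×0.28379427 + 0.47336568×0.68689286 = 0.367130
  M+4: 0.14791716×0.02931286 + 0.47336568×0.28379427 + 0.37871716×0.68689286 = 0.398812
  M+6: 0.47336568×0.02931286 + 0.37871716×0.28379427 = 0.121353
  M+8: 0.37871716×0.02931286 = 0.011101
Scale to base peak (0.398812) = 100: 25.48 : 92.06 : 100.00 : 30.43 : 2.78

25.48 : 92.06 : 100.00 : 30.43 : 2.78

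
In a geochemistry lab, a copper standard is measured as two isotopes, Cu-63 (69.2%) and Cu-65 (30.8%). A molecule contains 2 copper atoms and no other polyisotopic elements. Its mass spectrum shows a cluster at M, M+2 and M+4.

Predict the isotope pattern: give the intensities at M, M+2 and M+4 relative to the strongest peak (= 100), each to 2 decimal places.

100.00 : 89.02 : 19.81

Expanding (0.692 + 0.308)^2:
P(M) = 0.692^2 = 0.478864
P(M+2) = 2 × 0.692^1 × 0.308^1 = 0.426272
P(M+4) = 0.308^2 = 0.094864
The M peak is largest (0.478864); scaling to 100 gives 100.00 : 89.02 : 19.81.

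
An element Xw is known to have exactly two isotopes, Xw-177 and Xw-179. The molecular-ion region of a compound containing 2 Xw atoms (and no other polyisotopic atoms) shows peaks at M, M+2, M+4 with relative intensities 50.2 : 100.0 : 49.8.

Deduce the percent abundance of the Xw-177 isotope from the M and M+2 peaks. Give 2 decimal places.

Let p = fractional abundance of Xw-177. I(M+2)/I(M) = [C(2,1)·p^1·(1−p)] / p^2 = 2·(1−p)/p = 100.0/50.2 = 1.9920
(1−p)/p = 1.9920/2 = 0.9960  ⇒  p = 1/(1 + 0.9960) = 0.5010
Xw-177: 50.10%, Xw-179: 49.90%.

50.10%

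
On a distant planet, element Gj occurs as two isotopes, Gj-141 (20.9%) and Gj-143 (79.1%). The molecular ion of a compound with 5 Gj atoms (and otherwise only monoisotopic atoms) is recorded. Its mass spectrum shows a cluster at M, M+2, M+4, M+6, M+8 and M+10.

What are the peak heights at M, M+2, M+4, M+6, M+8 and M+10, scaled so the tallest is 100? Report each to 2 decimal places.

0.10 : 1.84 : 13.96 : 52.84 : 100.00 : 75.69

Expanding (0.209 + 0.791)^5:
P(M) = 0.209^5 = 0.000399
P(M+2) = 5 × 0.209^4 × 0.791^1 = 0.007546
P(M+4) = 10 × 0.209^3 × 0.791^2 = 0.057120
P(M+6) = 10 × 0.209^2 × 0.791^3 = 0.216183
P(M+8) = 5 × 0.209^1 × 0.791^4 = 0.409093
P(M+10) = 0.791^5 = 0.309658
The M+8 peak is largest (0.409093); scaling to 100 gives 0.10 : 1.84 : 13.96 : 52.84 : 100.00 : 75.69.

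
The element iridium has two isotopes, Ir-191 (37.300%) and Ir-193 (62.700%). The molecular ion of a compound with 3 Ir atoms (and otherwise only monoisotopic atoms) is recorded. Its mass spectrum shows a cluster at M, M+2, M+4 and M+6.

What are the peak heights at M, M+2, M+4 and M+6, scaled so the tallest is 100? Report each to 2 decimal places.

11.80 : 59.49 : 100.00 : 56.03

The 3 Ir atoms are independent, so intensities follow the terms of (0.37300 + 0.62700)^3.
P(M) = 0.37300^3 = 0.051895
P(M+2) = 3 × 0.37300^2 × 0.62700^1 = 0.261702
P(M+4) = 3 × 0.37300^1 × 0.62700^2 = 0.439911
P(M+6) = 0.62700^3 = 0.246492
The M+4 peak is largest (0.439911); scaling to 100 gives 11.80 : 59.49 : 100.00 : 56.03.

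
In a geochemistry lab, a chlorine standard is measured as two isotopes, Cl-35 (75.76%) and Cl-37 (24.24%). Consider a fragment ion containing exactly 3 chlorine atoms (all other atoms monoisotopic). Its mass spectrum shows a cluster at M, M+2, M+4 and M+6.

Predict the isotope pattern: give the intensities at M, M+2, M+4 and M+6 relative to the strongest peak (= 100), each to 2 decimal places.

100.00 : 95.99 : 30.71 : 3.28

Expanding (0.7576 + 0.2424)^3:
P(M) = 0.7576^3 = 0.434830
P(M+2) = 3 × 0.7576^2 × 0.2424^1 = 0.417382
P(M+4) = 3 × 0.7576^1 × 0.2424^2 = 0.133545
P(M+6) = 0.2424^3 = 0.014243
The M peak is largest (0.434830); scaling to 100 gives 100.00 : 95.99 : 30.71 : 3.28.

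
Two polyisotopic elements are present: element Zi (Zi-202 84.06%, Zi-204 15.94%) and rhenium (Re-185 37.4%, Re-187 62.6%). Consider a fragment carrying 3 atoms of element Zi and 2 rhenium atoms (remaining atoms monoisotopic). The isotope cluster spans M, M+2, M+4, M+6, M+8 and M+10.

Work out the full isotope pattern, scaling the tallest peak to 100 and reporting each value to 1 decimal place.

20.8 : 81.4 : 100.0 : 40.8 : 6.8 : 0.4

Element Zi pattern (n=3): 0.59397499 : 0.33790012 : 0.0640748 : 0.00405009
Rhenium pattern (n=2): 0.139876 : 0.468248 : 0.391876
Convolve the two distributions (both contribute in 2-u steps):
  M: 0.59397499×0.139876 = 0.083083
  M+2: 0.59397499×0.468248 + 0.33790012×0.139876 = 0.325392
  M+4: 0.59397499×0.391876 + 0.33790012×0.468248 + 0.0640748×0.139876 = 0.399948
  M+6: 0.33790012×0.391876 + 0.0640748×0.468248 + 0.00405009×0.139876 = 0.162984
  M+8: 0.0640748×0.391876 + 0.00405009×0.468248 = 0.027006
  M+10: 0.00405009×0.391876 = 0.001587
Scale to base peak (0.399948) = 100: 20.8 : 81.4 : 100.0 : 40.8 : 6.8 : 0.4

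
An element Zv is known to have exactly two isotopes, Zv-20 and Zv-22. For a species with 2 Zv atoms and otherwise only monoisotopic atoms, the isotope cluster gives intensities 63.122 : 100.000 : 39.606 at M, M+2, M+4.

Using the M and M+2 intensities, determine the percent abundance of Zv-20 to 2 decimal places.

Let p = fractional abundance of Zv-20. I(M+2)/I(M) = [C(2,1)·p^1·(1−p)] / p^2 = 2·(1−p)/p = 100.000/63.122 = 1.5842
(1−p)/p = 1.5842/2 = 0.7921  ⇒  p = 1/(1 + 0.7921) = 0.5580
Zv-20: 55.80%, Zv-22: 44.20%.

55.80%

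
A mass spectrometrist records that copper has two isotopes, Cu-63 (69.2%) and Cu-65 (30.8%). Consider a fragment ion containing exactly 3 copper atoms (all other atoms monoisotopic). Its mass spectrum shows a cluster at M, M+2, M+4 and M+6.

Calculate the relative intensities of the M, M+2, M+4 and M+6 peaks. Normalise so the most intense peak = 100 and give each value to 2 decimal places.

74.89 : 100.00 : 44.51 : 6.60

The 3 Cu atoms are independent, so intensities follow the terms of (0.692 + 0.308)^3.
P(M) = 0.692^3 = 0.331374
P(M+2) = 3 × 0.692^2 × 0.308^1 = 0.442470
P(M+4) = 3 × 0.692^1 × 0.308^2 = 0.196938
P(M+6) = 0.308^3 = 0.029218
The M+2 peak is largest (0.442470); scaling to 100 gives 74.89 : 100.00 : 44.51 : 6.60.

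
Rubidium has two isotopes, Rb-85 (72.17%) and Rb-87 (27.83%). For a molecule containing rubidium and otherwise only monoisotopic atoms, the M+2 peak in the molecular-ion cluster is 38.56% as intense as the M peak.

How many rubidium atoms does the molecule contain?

For n independent Rb atoms, I(M+2)/I(M) = n · (abundance Rb-87) / (abundance Rb-85) = n · 0.2783/0.7217.
n = 0.3856 × 0.7217/0.2783 = 1.00 ≈ 1

1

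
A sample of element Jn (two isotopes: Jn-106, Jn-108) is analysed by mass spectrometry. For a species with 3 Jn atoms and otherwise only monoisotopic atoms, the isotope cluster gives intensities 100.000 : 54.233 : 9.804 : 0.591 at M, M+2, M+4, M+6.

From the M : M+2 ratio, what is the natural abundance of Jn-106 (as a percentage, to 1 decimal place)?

84.7%

Let p = fractional abundance of Jn-106. I(M+2)/I(M) = [C(3,1)·p^2·(1−p)] / p^3 = 3·(1−p)/p = 54.233/100.000 = 0.5423
(1−p)/p = 0.5423/3 = 0.1808  ⇒  p = 1/(1 + 0.1808) = 0.8469
Jn-106: 84.7%, Jn-108: 15.3%.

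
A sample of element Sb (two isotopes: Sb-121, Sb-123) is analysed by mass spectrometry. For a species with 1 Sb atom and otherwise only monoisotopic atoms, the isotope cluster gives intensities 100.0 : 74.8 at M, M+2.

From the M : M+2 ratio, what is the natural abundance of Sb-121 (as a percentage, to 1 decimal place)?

57.2%

Let p = fractional abundance of Sb-121. I(M+2)/I(M) = [C(1,1)·p^0·(1−p)] / p^1 = 1·(1−p)/p = 74.8/100.0 = 0.7480
(1−p)/p = 0.7480/1 = 0.7480  ⇒  p = 1/(1 + 0.7480) = 0.5721
Sb-121: 57.2%, Sb-123: 42.8%.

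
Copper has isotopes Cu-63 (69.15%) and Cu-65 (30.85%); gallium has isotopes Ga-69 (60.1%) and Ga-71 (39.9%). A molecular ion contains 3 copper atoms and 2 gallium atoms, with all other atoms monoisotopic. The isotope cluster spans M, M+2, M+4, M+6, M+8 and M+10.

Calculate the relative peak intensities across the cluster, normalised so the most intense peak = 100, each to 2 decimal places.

35.52 : 94.71 : 100.00 : 52.28 : 13.54 : 1.39

Copper pattern (n=3): 0.33065611 : 0.44254842 : 0.19743483 : 0.02936064
Gallium pattern (n=2): 0.361201 : 0.479598 : 0.159201
Convolve the two distributions (both contribute in 2-u steps):
  M: 0.33065611×0.361201 = 0.119433
  M+2: 0.33065611×0.479598 + 0.44254842×0.361201 = 0.318431
  M+4: 0.33065611×0.159201 + 0.44254842×0.479598 + 0.19743483×0.361201 = 0.336200
  M+6: 0.44254842×0.159201 + 0.19743483×0.479598 + 0.02936064×0.361201 = 0.175749
  M+8: 0.19743483×0.159201 + 0.02936064×0.479598 = 0.045513
  M+10: 0.02936064×0.159201 = 0.004674
Scale to base peak (0.336200) = 100: 35.52 : 94.71 : 100.00 : 52.28 : 13.54 : 1.39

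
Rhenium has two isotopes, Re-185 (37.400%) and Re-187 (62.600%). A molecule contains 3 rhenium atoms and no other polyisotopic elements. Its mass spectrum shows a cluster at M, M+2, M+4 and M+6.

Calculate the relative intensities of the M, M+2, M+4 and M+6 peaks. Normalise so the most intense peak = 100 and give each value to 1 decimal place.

The 3 Re atoms are independent, so intensities follow the terms of (0.37400 + 0.62600)^3.
P(M) = 0.37400^3 = 0.052314
P(M+2) = 3 × 0.37400^2 × 0.62600^1 = 0.262687
P(M+4) = 3 × 0.37400^1 × 0.62600^2 = 0.439685
P(M+6) = 0.62600^3 = 0.245314
The M+4 peak is largest (0.439685); scaling to 100 gives 11.9 : 59.7 : 100.0 : 55.8.

11.9 : 59.7 : 100.0 : 55.8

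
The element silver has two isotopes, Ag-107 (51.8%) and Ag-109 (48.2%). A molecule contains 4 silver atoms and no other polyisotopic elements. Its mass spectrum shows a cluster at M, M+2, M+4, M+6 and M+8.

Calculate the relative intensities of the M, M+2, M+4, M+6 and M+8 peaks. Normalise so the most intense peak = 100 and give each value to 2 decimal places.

19.25 : 71.65 : 100.00 : 62.03 : 14.43

Each Ag atom is independently Ag-107 (p = 0.518) or Ag-109 (q = 0.482); the cluster is the binomial expansion (p + q)^4.
P(M) = 0.518^4 = 0.071998
P(M+2) = 4 × 0.518^3 × 0.482^1 = 0.267976
P(M+4) = 6 × 0.518^2 × 0.482^2 = 0.374029
P(M+6) = 4 × 0.518^1 × 0.482^3 = 0.232023
P(M+8) = 0.482^4 = 0.053974
The M+4 peak is largest (0.374029); scaling to 100 gives 19.25 : 71.65 : 100.00 : 62.03 : 14.43.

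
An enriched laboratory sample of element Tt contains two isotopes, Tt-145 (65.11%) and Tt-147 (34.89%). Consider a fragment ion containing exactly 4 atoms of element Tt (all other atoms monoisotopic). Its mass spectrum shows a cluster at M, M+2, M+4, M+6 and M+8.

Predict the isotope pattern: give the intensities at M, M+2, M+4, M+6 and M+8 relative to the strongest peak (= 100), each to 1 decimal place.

46.7 : 100.0 : 80.4 : 28.7 : 3.8

The 4 Tt atoms are independent, so intensities follow the terms of (0.6511 + 0.3489)^4.
P(M) = 0.6511^4 = 0.179718
P(M+2) = 4 × 0.6511^3 × 0.3489^1 = 0.385216
P(M+4) = 6 × 0.6511^2 × 0.3489^2 = 0.309634
P(M+6) = 4 × 0.6511^1 × 0.3489^3 = 0.110614
P(M+8) = 0.3489^4 = 0.014818
The M+2 peak is largest (0.385216); scaling to 100 gives 46.7 : 100.0 : 80.4 : 28.7 : 3.8.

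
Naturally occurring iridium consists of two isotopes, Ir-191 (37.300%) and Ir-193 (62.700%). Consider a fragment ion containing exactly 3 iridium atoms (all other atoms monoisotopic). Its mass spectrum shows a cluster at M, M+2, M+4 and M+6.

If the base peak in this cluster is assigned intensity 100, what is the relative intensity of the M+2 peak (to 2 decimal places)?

(0.37300 + 0.62700)^3 gives M 0.0519, M+2 0.2617, M+4 0.4399, M+6 0.2465; the largest is M+4.
P(M+4) = C(3,2) × 0.37300^1 × 0.62700^2 = 3 × 0.3730 × 0.393129 = 0.439911 (base)
P(M+2) = C(3,1) × 0.37300^2 × 0.62700^1 = 3 × 0.139129 × 0.6270 = 0.261702
Relative intensity = 0.261702 / 0.439911 × 100 = 59.49

59.49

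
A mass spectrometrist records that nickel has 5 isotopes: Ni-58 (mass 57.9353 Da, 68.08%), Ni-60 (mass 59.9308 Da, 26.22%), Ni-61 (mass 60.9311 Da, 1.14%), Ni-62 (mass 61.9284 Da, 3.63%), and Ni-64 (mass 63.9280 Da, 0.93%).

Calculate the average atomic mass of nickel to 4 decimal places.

58.6934 Da

Ar = Σ fᵢ·mᵢ = 0.6808 × 57.9353 + 0.2622 × 59.9308 + 0.0114 × 60.9311 + 0.0363 × 61.9284 + 0.0093 × 63.9280
= 39.44235 + 15.71386 + 0.69461 + 2.24800 + 0.59453 = 58.69335 Da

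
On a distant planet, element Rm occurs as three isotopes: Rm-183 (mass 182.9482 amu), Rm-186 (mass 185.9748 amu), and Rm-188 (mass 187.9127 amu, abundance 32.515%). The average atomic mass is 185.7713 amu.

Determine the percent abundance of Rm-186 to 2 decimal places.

Let x and y be the fractions of Rm-183 and Rm-186. Then x + y = 1 − 0.32515 = 0.67485 and 182.9482x + 185.9748y = 185.7713 − 0.32515×187.9127 = 124.671485595.
Substituting: 182.9482x + 185.9748(0.67485 − x) = 124.671485595
(182.9482 − 185.9748)x = -0.833608185  ⇒  x = 0.27543, y = 0.39942
Rm-183: 27.54%, Rm-186: 39.94%.

39.94%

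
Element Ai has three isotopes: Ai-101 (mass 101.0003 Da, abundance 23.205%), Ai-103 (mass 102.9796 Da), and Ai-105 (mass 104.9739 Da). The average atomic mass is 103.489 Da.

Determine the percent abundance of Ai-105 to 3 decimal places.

Let x and y be the fractions of Ai-103 and Ai-105. Then x + y = 1 − 0.23205 = 0.76795 and 102.9796x + 104.9739y = 103.489 − 0.23205×101.0003 = 80.051880385.
Substituting: 102.9796x + 104.9739(0.76795 − x) = 80.051880385
(102.9796 − 104.9739)x = -0.56282612  ⇒  x = 0.28222, y = 0.48573
Ai-103: 28.222%, Ai-105: 48.573%.

48.573%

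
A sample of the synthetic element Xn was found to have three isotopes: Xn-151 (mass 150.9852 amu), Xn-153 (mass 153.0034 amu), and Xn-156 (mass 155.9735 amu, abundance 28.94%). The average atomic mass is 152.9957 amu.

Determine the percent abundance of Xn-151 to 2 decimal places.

Let x and y be the fractions of Xn-151 and Xn-153. Then x + y = 1 − 0.2894 = 0.7106 and 150.9852x + 153.0034y = 152.9957 − 0.2894×155.9735 = 107.8569691.
Substituting: 150.9852x + 153.0034(0.7106 − x) = 107.8569691
(150.9852 − 153.0034)x = -0.86724694  ⇒  x = 0.42971, y = 0.28089
Xn-151: 42.97%, Xn-153: 28.09%.

42.97%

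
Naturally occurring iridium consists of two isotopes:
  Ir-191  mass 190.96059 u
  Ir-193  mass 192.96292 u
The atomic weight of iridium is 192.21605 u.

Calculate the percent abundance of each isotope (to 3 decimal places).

Writing the weighted mean with unknown fraction x of Ir-191:
190.96059·x + 192.96292·(1 − x) = 192.21605
(190.96059 − 192.96292)·x = 192.21605 − 192.96292
x = -0.74687 / -2.00233 = 0.37300 → 37.300% Ir-191, 62.700% Ir-193.

Ir-191: 37.300%, Ir-193: 62.700%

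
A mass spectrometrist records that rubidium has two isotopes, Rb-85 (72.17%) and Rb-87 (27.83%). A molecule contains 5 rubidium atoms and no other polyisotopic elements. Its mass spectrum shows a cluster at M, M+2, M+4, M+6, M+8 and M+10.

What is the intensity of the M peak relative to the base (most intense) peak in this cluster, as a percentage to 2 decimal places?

(0.7217 + 0.2783)^5 gives M 0.1958, M+2 0.3775, M+4 0.2911, M+6 0.1123, M+8 0.0216, M+10 0.0017; the largest is M+2.
P(M+2) = C(5,1) × 0.7217^4 × 0.2783^1 = 5 × 0.27128565 × 0.2783 = 0.377494 (base)
P(M) = C(5,0) × 0.7217^5 × 0.2783^0 = 1 × 0.19578685 × 1.0000 = 0.195787
Relative intensity = 0.195787 / 0.377494 × 100 = 51.86

51.86%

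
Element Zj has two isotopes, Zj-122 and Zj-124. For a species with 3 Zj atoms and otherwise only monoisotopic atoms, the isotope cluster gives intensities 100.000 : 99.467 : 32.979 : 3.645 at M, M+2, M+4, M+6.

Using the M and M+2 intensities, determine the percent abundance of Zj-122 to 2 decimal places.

75.10%

If p is the fraction of Zj that is Zj-122, then I(M+2)/I(M) = [C(3,1)·p^2·(1−p)] / p^3 = 3·(1−p)/p = 99.467/100.000 = 0.9947
(1−p)/p = 0.9947/3 = 0.3316  ⇒  p = 1/(1 + 0.3316) = 0.7510
Zj-122: 75.10%, Zj-124: 24.90%.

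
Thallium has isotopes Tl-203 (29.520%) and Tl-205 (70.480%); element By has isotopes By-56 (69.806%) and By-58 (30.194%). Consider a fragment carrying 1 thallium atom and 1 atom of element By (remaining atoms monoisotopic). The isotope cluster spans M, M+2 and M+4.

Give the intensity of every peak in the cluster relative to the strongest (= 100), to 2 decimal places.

Thallium pattern (n=1): 0.2952 : 0.7048
Element By pattern (n=1): 0.69806 : 0.30194
Convolve the two distributions (both contribute in 2-u steps):
  M: 0.2952×0.69806 = 0.206067
  M+2: 0.2952×0.30194 + 0.7048×0.69806 = 0.581125
  M+4: 0.7048×0.30194 = 0.212807
Scale to base peak (0.581125) = 100: 35.46 : 100.00 : 36.62

35.46 : 100.00 : 36.62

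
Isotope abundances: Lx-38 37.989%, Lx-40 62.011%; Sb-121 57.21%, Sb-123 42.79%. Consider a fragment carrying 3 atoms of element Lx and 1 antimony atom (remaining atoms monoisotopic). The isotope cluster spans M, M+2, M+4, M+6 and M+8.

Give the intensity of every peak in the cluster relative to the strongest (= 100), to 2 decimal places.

8.58 : 48.43 : 100.00 : 88.61 : 27.91

Element Lx pattern (n=3): 0.05482436 : 0.26847615 : 0.43824461 : 0.23845487
Antimony pattern (n=1): 0.5721 : 0.4279
Convolve the two distributions (both contribute in 2-u steps):
  M: 0.05482436×0.5721 = 0.031365
  M+2: 0.05482436×0.4279 + 0.26847615×0.5721 = 0.177055
  M+4: 0.26847615×0.4279 + 0.43824461×0.5721 = 0.365601
  M+6: 0.43824461×0.4279 + 0.23845487×0.5721 = 0.323945
  M+8: 0.23845487×0.4279 = 0.102035
Scale to base peak (0.365601) = 100: 8.58 : 48.43 : 100.00 : 88.61 : 27.91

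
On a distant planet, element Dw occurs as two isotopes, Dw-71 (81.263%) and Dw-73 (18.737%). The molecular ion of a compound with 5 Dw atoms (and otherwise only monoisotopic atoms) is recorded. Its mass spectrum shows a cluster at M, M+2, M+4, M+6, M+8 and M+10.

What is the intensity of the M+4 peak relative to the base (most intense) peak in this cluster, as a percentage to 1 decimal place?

Binomial terms of (0.81263 + 0.18737)^5: M 0.3544, M+2 0.4085, M+4 0.1884, M+6 0.0434, M+8 0.0050, M+10 0.0002 → M+2 is the base peak.
P(M+2) = C(5,1) × 0.81263^4 × 0.18737^1 = 5 × 0.43608526 × 0.18737 = 0.408546 (base)
P(M+4) = C(5,2) × 0.81263^3 × 0.18737^2 = 10 × 0.53663446 × 0.03510752 = 0.188399
Relative intensity = 0.188399 / 0.408546 × 100 = 46.1

46.1%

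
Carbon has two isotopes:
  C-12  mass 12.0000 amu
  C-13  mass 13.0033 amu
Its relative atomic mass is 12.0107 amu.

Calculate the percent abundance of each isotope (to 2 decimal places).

Writing the weighted mean with unknown fraction x of C-12:
12.0000·x + 13.0033·(1 − x) = 12.0107
(12.0000 − 13.0033)·x = 12.0107 − 13.0033
x = -0.9926 / -1.0033 = 0.98934 → 98.93% C-12, 1.07% C-13.

C-12: 98.93%, C-13: 1.07%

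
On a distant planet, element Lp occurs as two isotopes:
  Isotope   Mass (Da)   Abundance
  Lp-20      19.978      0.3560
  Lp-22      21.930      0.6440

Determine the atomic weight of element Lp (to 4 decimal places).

21.2351 Da

The abundance-weighted mean is 0.3560 × 19.978 + 0.6440 × 21.930
= 7.11217 + 14.12292 = 21.23509 Da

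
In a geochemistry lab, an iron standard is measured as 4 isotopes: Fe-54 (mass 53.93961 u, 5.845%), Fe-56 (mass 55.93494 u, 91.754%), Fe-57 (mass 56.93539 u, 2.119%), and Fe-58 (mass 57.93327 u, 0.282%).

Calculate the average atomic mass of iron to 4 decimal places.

55.8451 u

The abundance-weighted mean is 0.05845 × 53.93961 + 0.91754 × 55.93494 + 0.02119 × 56.93539 + 0.00282 × 57.93327
= 3.152770 + 51.322545 + 1.206461 + 0.163372 = 55.845148 u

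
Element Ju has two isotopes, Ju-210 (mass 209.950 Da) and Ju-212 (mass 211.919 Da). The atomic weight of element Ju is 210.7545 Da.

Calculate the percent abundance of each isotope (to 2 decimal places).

Ju-210: 59.14%, Ju-212: 40.86%

Let x be the fractional abundance of Ju-210; then Ju-212 has abundance 1 − x.
209.950·x + 211.919·(1 − x) = 210.7545
(209.950 − 211.919)·x = 210.7545 − 211.919
x = -1.1645 / -1.969 = 0.59142 → 59.14% Ju-210, 40.86% Ju-212.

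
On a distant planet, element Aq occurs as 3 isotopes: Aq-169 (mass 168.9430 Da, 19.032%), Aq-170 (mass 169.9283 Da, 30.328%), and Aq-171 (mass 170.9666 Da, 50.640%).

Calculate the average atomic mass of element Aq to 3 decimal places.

Average mass = Σ (abundance × isotope mass) = 0.19032 × 168.9430 + 0.30328 × 169.9283 + 0.50640 × 170.9666
= 32.15323 + 51.53585 + 86.57749 = 170.26657 Da

170.267 Da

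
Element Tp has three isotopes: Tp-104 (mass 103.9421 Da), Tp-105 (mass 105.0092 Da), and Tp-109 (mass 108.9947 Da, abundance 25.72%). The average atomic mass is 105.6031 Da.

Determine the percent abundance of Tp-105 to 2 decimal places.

33.87%

Let x and y be the fractions of Tp-104 and Tp-105. Then x + y = 1 − 0.2572 = 0.7428 and 103.9421x + 105.0092y = 105.6031 − 0.2572×108.9947 = 77.56966316.
Substituting: 103.9421x + 105.0092(0.7428 − x) = 77.56966316
(103.9421 − 105.0092)x = -0.4311706  ⇒  x = 0.40406, y = 0.33874
Tp-104: 40.41%, Tp-105: 33.87%.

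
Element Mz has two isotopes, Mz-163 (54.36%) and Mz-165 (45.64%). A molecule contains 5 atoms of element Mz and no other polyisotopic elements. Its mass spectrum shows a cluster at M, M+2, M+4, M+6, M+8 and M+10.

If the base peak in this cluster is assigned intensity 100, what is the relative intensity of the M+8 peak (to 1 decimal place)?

35.2

Term probabilities: M 0.0475, M+2 0.1993, M+4 0.3346, M+6 0.2809, M+8 0.1179, M+10 0.0198. Base peak = M+4.
P(M+4) = C(5,2) × 0.5436^3 × 0.4564^2 = 10 × 0.16063432 × 0.20830096 = 0.334603 (base)
P(M+8) = C(5,4) × 0.5436^1 × 0.4564^4 = 5 × 0.5436 × 0.04338929 = 0.117932
Relative intensity = 0.117932 / 0.334603 × 100 = 35.2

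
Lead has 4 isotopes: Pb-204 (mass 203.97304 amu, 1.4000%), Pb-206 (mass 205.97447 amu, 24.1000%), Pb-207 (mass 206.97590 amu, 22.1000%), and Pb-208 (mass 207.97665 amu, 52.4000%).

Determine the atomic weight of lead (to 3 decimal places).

Average mass = Σ (abundance × isotope mass) = 0.014000 × 203.97304 + 0.241000 × 205.97447 + 0.221000 × 206.97590 + 0.524000 × 207.97665
= 2.855623 + 49.639847 + 45.741674 + 108.979765 = 207.216909 amu

207.217 amu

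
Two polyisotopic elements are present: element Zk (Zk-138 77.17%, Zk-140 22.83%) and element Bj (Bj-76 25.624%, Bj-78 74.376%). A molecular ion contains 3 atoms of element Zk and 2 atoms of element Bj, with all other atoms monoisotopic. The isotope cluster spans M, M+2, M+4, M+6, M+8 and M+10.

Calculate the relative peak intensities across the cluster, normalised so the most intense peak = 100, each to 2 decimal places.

Element Zk pattern (n=3): 0.45956347 : 0.40787226 : 0.12066507 : 0.0118992
Element Bj pattern (n=2): 0.06565894 : 0.38116212 : 0.55317894
Convolve the two distributions (both contribute in 2-u steps):
  M: 0.45956347×0.06565894 = 0.030174
  M+2: 0.45956347×0.38116212 + 0.40787226×0.06565894 = 0.201949
  M+4: 0.45956347×0.55317894 + 0.40787226×0.38116212 + 0.12066507×0.06565894 = 0.417609
  M+6: 0.40787226×0.55317894 + 0.12066507×0.38116212 + 0.0118992×0.06565894 = 0.272401
  M+8: 0.12066507×0.55317894 + 0.0118992×0.38116212 = 0.071285
  M+10: 0.0118992×0.55317894 = 0.006582
Scale to base peak (0.417609) = 100: 7.23 : 48.36 : 100.00 : 65.23 : 17.07 : 1.58

7.23 : 48.36 : 100.00 : 65.23 : 17.07 : 1.58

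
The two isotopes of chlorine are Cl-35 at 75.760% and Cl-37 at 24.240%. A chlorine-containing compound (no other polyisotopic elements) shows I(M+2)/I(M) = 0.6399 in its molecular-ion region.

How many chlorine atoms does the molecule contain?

The M+2/M ratio from n Cl atoms is n · q/p = n · 0.24240/0.75760.
n = 0.6399 × 0.75760/0.24240 = 2.00 ≈ 2

2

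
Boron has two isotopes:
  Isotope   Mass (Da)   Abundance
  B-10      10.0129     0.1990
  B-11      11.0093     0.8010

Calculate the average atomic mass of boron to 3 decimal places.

10.811 Da

Average mass = Σ (abundance × isotope mass) = 0.1990 × 10.0129 + 0.8010 × 11.0093
= 1.99257 + 8.81845 = 10.81102 Da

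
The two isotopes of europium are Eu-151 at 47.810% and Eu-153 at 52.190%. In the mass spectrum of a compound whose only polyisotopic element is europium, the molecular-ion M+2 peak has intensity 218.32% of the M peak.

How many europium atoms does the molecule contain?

The M+2/M ratio from n Eu atoms is n · q/p = n · 0.52190/0.47810.
n = 2.1832 × 0.47810/0.52190 = 2.00 ≈ 2

2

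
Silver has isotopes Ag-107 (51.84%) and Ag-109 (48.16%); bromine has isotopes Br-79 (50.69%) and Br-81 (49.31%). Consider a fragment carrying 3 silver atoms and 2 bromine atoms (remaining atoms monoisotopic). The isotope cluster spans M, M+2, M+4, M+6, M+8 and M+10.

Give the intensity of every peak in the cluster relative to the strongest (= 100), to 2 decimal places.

Silver pattern (n=3): 0.13931407 : 0.38827347 : 0.36071085 : 0.11170161
Bromine pattern (n=2): 0.25694761 : 0.49990478 : 0.24314761
Convolve the two distributions (both contribute in 2-u steps):
  M: 0.13931407×0.25694761 = 0.035796
  M+2: 0.13931407×0.49990478 + 0.38827347×0.25694761 = 0.169410
  M+4: 0.13931407×0.24314761 + 0.38827347×0.49990478 + 0.36071085×0.25694761 = 0.320657
  M+6: 0.38827347×0.24314761 + 0.36071085×0.49990478 + 0.11170161×0.25694761 = 0.303430
  M+8: 0.36071085×0.24314761 + 0.11170161×0.49990478 = 0.143546
  M+10: 0.11170161×0.24314761 = 0.027160
Scale to base peak (0.320657) = 100: 11.16 : 52.83 : 100.00 : 94.63 : 44.77 : 8.47

11.16 : 52.83 : 100.00 : 94.63 : 44.77 : 8.47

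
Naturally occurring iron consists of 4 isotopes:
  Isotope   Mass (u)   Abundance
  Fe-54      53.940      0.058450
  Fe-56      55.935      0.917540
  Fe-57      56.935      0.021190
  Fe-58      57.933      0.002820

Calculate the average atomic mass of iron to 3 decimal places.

Average mass = Σ (abundance × isotope mass) = 0.058450 × 53.940 + 0.917540 × 55.935 + 0.021190 × 56.935 + 0.002820 × 57.933
= 3.1528 + 51.3226 + 1.2065 + 0.1634 = 55.8453 u

55.845 u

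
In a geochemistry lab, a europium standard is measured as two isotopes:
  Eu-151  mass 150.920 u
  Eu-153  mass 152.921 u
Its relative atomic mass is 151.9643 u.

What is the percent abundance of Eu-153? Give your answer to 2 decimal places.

52.19%

With x = fraction of Eu-151 (so Eu-153 is 1 − x):
150.920·x + 152.921·(1 − x) = 151.9643
(150.920 − 152.921)·x = 151.9643 − 152.921
x = -0.9567 / -2.001 = 0.47811 → 47.81% Eu-151, 52.19% Eu-153.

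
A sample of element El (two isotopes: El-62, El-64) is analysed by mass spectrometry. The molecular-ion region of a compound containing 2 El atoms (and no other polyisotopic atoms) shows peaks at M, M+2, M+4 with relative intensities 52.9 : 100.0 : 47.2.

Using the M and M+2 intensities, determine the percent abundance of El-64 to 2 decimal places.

48.59%

If p is the fraction of El that is El-62, then I(M+2)/I(M) = [C(2,1)·p^1·(1−p)] / p^2 = 2·(1−p)/p = 100.0/52.9 = 1.8904
(1−p)/p = 1.8904/2 = 0.9452  ⇒  p = 1/(1 + 0.9452) = 0.5141
El-62: 51.41%, El-64: 48.59%.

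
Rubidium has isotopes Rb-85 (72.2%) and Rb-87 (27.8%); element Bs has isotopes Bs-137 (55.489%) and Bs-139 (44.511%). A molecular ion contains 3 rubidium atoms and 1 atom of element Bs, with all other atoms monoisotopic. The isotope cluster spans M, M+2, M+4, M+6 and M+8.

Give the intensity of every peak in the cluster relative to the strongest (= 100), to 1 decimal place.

Rubidium pattern (n=3): 0.37636705 : 0.43475086 : 0.16739714 : 0.02148495
Element Bs pattern (n=1): 0.55489 : 0.44511
Convolve the two distributions (both contribute in 2-u steps):
  M: 0.37636705×0.55489 = 0.208842
  M+2: 0.37636705×0.44511 + 0.43475086×0.55489 = 0.408764
  M+4: 0.43475086×0.44511 + 0.16739714×0.55489 = 0.286399
  M+6: 0.16739714×0.44511 + 0.02148495×0.55489 = 0.086432
  M+8: 0.02148495×0.44511 = 0.009563
Scale to base peak (0.408764) = 100: 51.1 : 100.0 : 70.1 : 21.1 : 2.3

51.1 : 100.0 : 70.1 : 21.1 : 2.3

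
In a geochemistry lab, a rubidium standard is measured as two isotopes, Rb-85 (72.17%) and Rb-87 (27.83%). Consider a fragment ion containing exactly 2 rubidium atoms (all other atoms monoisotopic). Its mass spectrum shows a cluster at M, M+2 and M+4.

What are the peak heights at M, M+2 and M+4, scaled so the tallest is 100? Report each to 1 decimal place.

100.0 : 77.1 : 14.9

Expanding (0.7217 + 0.2783)^2:
P(M) = 0.7217^2 = 0.520851
P(M+2) = 2 × 0.7217^1 × 0.2783^1 = 0.401698
P(M+4) = 0.2783^2 = 0.077451
The M peak is largest (0.520851); scaling to 100 gives 100.0 : 77.1 : 14.9.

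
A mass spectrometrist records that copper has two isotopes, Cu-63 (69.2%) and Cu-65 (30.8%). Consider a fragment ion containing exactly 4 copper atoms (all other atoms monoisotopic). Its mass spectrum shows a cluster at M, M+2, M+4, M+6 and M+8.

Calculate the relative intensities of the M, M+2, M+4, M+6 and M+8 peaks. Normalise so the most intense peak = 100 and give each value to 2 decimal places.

56.17 : 100.00 : 66.76 : 19.81 : 2.20

The 4 Cu atoms are independent, so intensities follow the terms of (0.692 + 0.308)^4.
P(M) = 0.692^4 = 0.229311
P(M+2) = 4 × 0.692^3 × 0.308^1 = 0.408253
P(M+4) = 6 × 0.692^2 × 0.308^2 = 0.272562
P(M+6) = 4 × 0.692^1 × 0.308^3 = 0.080876
P(M+8) = 0.308^4 = 0.008999
The M+2 peak is largest (0.408253); scaling to 100 gives 56.17 : 100.00 : 66.76 : 19.81 : 2.20.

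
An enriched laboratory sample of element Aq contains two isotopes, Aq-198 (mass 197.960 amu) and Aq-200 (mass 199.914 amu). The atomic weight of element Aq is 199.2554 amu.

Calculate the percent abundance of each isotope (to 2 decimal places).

Aq-198: 33.71%, Aq-200: 66.29%

Let x be the fractional abundance of Aq-198; then Aq-200 has abundance 1 − x.
197.960·x + 199.914·(1 − x) = 199.2554
(197.960 − 199.914)·x = 199.2554 − 199.914
x = -0.6586 / -1.954 = 0.33705 → 33.71% Aq-198, 66.29% Aq-200.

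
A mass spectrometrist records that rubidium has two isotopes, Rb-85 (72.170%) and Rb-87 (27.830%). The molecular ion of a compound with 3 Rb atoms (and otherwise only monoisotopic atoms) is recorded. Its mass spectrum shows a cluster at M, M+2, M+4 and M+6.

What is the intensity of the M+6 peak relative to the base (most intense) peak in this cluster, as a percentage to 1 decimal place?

5.0%

Binomial terms of (0.72170 + 0.27830)^3: M 0.3759, M+2 0.4349, M+4 0.1677, M+6 0.0216 → M+2 is the base peak.
P(M+2) = C(3,1) × 0.72170^2 × 0.27830^1 = 3 × 0.52085089 × 0.2783 = 0.434858 (base)
P(M+6) = C(3,3) × 0.72170^0 × 0.27830^3 = 1 × 1.0000 × 0.02155458 = 0.021555
Relative intensity = 0.021555 / 0.434858 × 100 = 5.0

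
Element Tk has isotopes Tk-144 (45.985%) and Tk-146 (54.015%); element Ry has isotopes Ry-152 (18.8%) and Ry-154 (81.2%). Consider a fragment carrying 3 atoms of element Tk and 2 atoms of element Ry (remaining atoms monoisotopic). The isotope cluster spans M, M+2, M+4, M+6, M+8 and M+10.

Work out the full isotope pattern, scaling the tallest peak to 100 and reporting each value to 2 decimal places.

Element Tk pattern (n=3): 0.09724081 : 0.34266363 : 0.4025003 : 0.15759526
Element Ry pattern (n=2): 0.035344 : 0.305312 : 0.659344
Convolve the two distributions (both contribute in 2-u steps):
  M: 0.09724081×0.035344 = 0.003437
  M+2: 0.09724081×0.305312 + 0.34266363×0.035344 = 0.041800
  M+4: 0.09724081×0.659344 + 0.34266363×0.305312 + 0.4025003×0.035344 = 0.182960
  M+6: 0.34266363×0.659344 + 0.4025003×0.305312 + 0.15759526×0.035344 = 0.354391
  M+8: 0.4025003×0.659344 + 0.15759526×0.305312 = 0.313502
  M+10: 0.15759526×0.659344 = 0.103909
Scale to base peak (0.354391) = 100: 0.97 : 11.79 : 51.63 : 100.00 : 88.46 : 29.32

0.97 : 11.79 : 51.63 : 100.00 : 88.46 : 29.32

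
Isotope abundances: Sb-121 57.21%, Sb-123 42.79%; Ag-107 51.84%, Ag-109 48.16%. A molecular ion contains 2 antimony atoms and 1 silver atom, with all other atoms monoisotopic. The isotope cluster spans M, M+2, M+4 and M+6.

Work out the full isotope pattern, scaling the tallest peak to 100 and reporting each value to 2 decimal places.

Antimony pattern (n=2): 0.32729841 : 0.48960318 : 0.18309841
Silver pattern (n=1): 0.5184 : 0.4816
Convolve the two distributions (both contribute in 2-u steps):
  M: 0.32729841×0.5184 = 0.169671
  M+2: 0.32729841×0.4816 + 0.48960318×0.5184 = 0.411437
  M+4: 0.48960318×0.4816 + 0.18309841×0.5184 = 0.330711
  M+6: 0.18309841×0.4816 = 0.088180
Scale to base peak (0.411437) = 100: 41.24 : 100.00 : 80.38 : 21.43

41.24 : 100.00 : 80.38 : 21.43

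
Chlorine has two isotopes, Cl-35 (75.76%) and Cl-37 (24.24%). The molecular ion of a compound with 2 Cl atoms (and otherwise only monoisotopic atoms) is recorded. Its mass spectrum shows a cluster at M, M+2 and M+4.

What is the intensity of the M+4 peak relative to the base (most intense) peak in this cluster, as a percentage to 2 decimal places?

10.24%

(0.7576 + 0.2424)^2 gives M 0.5740, M+2 0.3673, M+4 0.0588; the largest is M.
P(M) = C(2,0) × 0.7576^2 × 0.2424^0 = 1 × 0.57395776 × 1.0000 = 0.573958 (base)
P(M+4) = C(2,2) × 0.7576^0 × 0.2424^2 = 1 × 1.0000 × 0.05875776 = 0.058758
Relative intensity = 0.058758 / 0.573958 × 100 = 10.24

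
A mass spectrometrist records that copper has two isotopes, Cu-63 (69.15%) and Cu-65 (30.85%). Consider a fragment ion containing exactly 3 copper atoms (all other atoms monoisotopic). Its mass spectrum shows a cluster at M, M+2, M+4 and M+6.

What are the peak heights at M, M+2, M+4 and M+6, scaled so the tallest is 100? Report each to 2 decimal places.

The 3 Cu atoms are independent, so intensities follow the terms of (0.6915 + 0.3085)^3.
P(M) = 0.6915^3 = 0.330656
P(M+2) = 3 × 0.6915^2 × 0.3085^1 = 0.442548
P(M+4) = 3 × 0.6915^1 × 0.3085^2 = 0.197435
P(M+6) = 0.3085^3 = 0.029361
The M+2 peak is largest (0.442548); scaling to 100 gives 74.72 : 100.00 : 44.61 : 6.63.

74.72 : 100.00 : 44.61 : 6.63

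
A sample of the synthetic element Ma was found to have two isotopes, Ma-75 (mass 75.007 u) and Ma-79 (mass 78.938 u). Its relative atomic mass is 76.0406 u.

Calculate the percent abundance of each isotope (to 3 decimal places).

Ma-75: 73.706%, Ma-79: 26.294%

With x = fraction of Ma-75 (so Ma-79 is 1 − x):
75.007·x + 78.938·(1 − x) = 76.0406
(75.007 − 78.938)·x = 76.0406 − 78.938
x = -2.8974 / -3.931 = 0.73706 → 73.706% Ma-75, 26.294% Ma-79.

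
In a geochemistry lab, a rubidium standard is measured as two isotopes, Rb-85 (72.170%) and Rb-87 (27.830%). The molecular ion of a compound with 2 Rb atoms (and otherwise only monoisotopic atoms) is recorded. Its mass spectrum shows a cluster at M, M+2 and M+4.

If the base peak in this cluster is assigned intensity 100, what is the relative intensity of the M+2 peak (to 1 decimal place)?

(0.72170 + 0.27830)^2 gives M 0.5209, M+2 0.4017, M+4 0.0775; the largest is M.
P(M) = C(2,0) × 0.72170^2 × 0.27830^0 = 1 × 0.52085089 × 1.0000 = 0.520851 (base)
P(M+2) = C(2,1) × 0.72170^1 × 0.27830^1 = 2 × 0.7217 × 0.2783 = 0.401698
Relative intensity = 0.401698 / 0.520851 × 100 = 77.1

77.1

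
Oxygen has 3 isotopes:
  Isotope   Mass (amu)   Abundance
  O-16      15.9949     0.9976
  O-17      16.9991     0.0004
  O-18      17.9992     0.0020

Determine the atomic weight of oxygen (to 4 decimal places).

Ar = Σ fᵢ·mᵢ = 0.9976 × 15.9949 + 0.0004 × 16.9991 + 0.0020 × 17.9992
= 15.95651 + 0.00680 + 0.03600 = 15.99931 amu

15.9993 amu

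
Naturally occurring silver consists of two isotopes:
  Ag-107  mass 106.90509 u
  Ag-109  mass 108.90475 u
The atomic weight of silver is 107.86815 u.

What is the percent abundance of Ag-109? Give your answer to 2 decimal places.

48.16%

Let x be the fractional abundance of Ag-107; then Ag-109 has abundance 1 − x.
106.90509·x + 108.90475·(1 − x) = 107.86815
(106.90509 − 108.90475)·x = 107.86815 − 108.90475
x = -1.03660 / -1.99966 = 0.51839 → 51.84% Ag-107, 48.16% Ag-109.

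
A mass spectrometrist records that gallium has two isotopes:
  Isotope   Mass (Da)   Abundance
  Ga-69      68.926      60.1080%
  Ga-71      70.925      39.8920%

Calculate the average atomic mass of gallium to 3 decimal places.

The abundance-weighted mean is 0.601080 × 68.926 + 0.398920 × 70.925
= 41.4300 + 28.2934 = 69.7234 Da

69.723 Da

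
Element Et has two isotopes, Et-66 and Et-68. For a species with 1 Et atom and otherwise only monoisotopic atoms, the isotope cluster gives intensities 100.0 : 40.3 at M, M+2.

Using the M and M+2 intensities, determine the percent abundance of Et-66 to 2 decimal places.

71.28%

Let p = fractional abundance of Et-66. I(M+2)/I(M) = [C(1,1)·p^0·(1−p)] / p^1 = 1·(1−p)/p = 40.3/100.0 = 0.4030
(1−p)/p = 0.4030/1 = 0.4030  ⇒  p = 1/(1 + 0.4030) = 0.7128
Et-66: 71.28%, Et-68: 28.72%.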